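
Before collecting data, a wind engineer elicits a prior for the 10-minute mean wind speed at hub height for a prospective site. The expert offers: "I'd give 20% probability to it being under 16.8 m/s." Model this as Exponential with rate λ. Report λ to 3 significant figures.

λ ≈ 0.0133

P(T < 16.8) = 1 − e^(−λ·16.8) = 0.2, so λ = −ln(1−0.2)/16.8 = −ln(0.8)/16.8 = 0.0133.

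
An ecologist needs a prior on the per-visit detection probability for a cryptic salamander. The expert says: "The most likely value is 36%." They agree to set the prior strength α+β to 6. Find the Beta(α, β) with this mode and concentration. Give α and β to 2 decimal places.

For α,β > 1 the Beta mode is (α−1)/(α+β−2). With α+β = 6, the mode is (α−1)/4.
Set (α−1)/4 = 0.36 → α = 1 + 0.36·4 = 2.44.
β = 6 − α = 3.56.

α = 2.44, β = 3.56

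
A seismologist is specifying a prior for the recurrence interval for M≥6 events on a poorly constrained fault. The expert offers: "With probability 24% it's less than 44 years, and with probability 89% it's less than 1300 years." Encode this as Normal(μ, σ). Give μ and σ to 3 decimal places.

μ = 502.972, σ = 649.824

The p-quantile of Normal(μ,σ) is μ + z_p·σ, with z_{0.24} = -0.7063 and z_{0.89} = 1.227.
Eliminate σ: μ = (z₂·x₁ − z₁·x₂)/(z₂ − z₁) = (1.227·44 − (-0.7063)·1300)/1.933 = 502.972.
Then σ = (x₂ − x₁)/(z₂ − z₁) = (1300 − 44)/1.933 = 649.824.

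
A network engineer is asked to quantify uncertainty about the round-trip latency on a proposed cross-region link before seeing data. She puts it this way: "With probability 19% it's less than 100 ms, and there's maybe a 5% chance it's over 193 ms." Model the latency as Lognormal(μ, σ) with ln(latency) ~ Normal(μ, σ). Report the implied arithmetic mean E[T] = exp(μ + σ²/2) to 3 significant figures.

If T ~ Lognormal(μ,σ) then ln T ~ Normal(μ,σ), so the p-quantile of ln T is μ + z_p·σ.
ln(100) = 4.605 and ln(193) = 5.263; z_{0.19} = -0.8779, z_{0.95} = 1.645.
σ = (5.263 − 4.605)/(1.645 − (-0.8779)) = 0.261.
μ = 4.605 − (-0.8779)·0.261 = 4.834.
E[T] = exp(μ + σ²/2) = exp(4.834 + 0.0340) = 130 ms.

E[T] ≈ 130 ms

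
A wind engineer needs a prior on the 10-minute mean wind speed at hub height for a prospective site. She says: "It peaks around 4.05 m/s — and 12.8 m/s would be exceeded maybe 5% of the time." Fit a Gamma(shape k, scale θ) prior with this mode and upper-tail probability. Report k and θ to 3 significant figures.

k ≈ 2.98, θ ≈ 2.04

Gamma(k,θ) with k>1 has mode (k−1)θ, so θ = 4.05/(k−1).
Need P(X < 12.8) = 0.95 with θ tied to k this way. Start at k = 2, θ = 4.05: P(X<12.8) ≈ 0.824.
Too low — raise k to concentrate. Iterating converges to k ≈ 2.98.
Then θ = 4.05/(2.98−1) ≈ 2.04.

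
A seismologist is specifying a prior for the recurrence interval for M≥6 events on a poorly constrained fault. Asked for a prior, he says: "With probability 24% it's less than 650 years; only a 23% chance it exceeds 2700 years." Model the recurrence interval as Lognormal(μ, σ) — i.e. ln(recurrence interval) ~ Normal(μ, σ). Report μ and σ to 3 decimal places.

If T ~ Lognormal(μ,σ) then ln T ~ Normal(μ,σ), so the p-quantile of ln T is μ + z_p·σ.
ln(650) = 6.477 and ln(2700) = 7.901; z_{0.24} = -0.7063, z_{0.77} = 0.7388.
σ = (7.901 − 6.477)/(0.7388 − (-0.7063)) = 0.985.
μ = 6.477 − (-0.7063)·0.985 = 7.173.

μ ≈ 7.173, σ ≈ 0.985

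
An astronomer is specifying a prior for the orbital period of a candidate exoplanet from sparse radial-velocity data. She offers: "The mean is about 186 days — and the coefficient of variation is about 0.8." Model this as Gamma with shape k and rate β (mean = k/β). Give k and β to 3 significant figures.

For Gamma(k, rate β): mean = k/β, variance = k/β², so CV = 1/√k.
CV = 0.8, hence k = 1/CV² = 1.56.
Then β = k/mean = 1.56/186 = 0.0084.

k ≈ 1.56, β ≈ 0.0084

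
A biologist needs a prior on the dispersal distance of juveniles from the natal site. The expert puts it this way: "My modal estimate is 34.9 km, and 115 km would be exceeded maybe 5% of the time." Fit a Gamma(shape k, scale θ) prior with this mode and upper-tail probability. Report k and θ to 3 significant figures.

Gamma(k,θ) with k>1 has mode (k−1)θ, so θ = 34.9/(k−1).
Need P(X < 115) = 0.95 with θ tied to k this way. Start at k = 2, θ = 34.9: P(X<115) ≈ 0.841.
Too low — raise k to concentrate. Iterating converges to k ≈ 2.84.
Then θ = 34.9/(2.84−1) ≈ 19.

k ≈ 2.84, θ ≈ 19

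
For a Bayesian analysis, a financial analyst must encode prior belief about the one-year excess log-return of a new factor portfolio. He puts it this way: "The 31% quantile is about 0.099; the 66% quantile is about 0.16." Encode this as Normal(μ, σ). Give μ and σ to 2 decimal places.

The p-quantile of Normal(μ,σ) is μ + z_p·σ, with z_{0.31} = -0.4959 and z_{0.66} = 0.4125.
Eliminate σ: μ = (z₂·x₁ − z₁·x₂)/(z₂ − z₁) = (0.4125·0.099 − (-0.4959)·0.16)/0.9083 = 0.13.
Then σ = (x₂ − x₁)/(z₂ − z₁) = (0.16 − 0.099)/0.9083 = 0.07.

μ = 0.13, σ = 0.07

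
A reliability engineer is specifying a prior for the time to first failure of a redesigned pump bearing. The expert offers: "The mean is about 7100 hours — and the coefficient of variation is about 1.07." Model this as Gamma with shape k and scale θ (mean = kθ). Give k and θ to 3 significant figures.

For Gamma(k, scale θ): mean = kθ, variance = kθ², so CV = 1/√k.
CV = 1.07, hence k = 1/CV² = 0.873.
Then θ = mean/k = 7100/0.873 = 8130.

k ≈ 0.873, θ ≈ 8130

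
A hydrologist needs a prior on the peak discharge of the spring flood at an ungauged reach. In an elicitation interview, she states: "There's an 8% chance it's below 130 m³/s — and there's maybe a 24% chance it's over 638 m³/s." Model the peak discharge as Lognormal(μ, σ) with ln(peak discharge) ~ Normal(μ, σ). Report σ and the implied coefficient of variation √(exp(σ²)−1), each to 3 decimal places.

If T ~ Lognormal(μ,σ) then ln T ~ Normal(μ,σ), so the p-quantile of ln T is μ + z_p·σ.
ln(130) = 4.868 and ln(638) = 6.458; z_{0.08} = -1.405, z_{0.76} = 0.7063.
σ = (6.458 − 4.868)/(0.7063 − (-1.405)) = 0.753.
μ = 4.868 − (-1.405)·0.753 = 5.926.
CV = √(exp(σ²)−1) = √(exp(0.5677)−1) = 0.874.

σ ≈ 0.753, CV ≈ 0.874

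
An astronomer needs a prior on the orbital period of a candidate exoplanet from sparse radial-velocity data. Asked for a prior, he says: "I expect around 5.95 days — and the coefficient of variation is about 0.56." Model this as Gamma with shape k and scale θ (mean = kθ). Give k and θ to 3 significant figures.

For Gamma(k, scale θ): mean = kθ, variance = kθ², so CV = 1/√k.
CV = 0.56, hence k = 1/CV² = 3.19.
Then θ = mean/k = 5.95/3.19 = 1.87.

k ≈ 3.19, θ ≈ 1.87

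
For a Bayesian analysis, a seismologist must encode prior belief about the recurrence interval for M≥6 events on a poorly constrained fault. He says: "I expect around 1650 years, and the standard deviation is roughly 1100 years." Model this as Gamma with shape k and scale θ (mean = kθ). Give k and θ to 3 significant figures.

For Gamma(k, scale θ): mean = kθ, variance = kθ², so CV = 1/√k.
CV = SD/mean = 1100/1650 = 0.6667, hence k = 1/CV² = 2.25.
Then θ = mean/k = 1650/2.25 = 733.

k ≈ 2.25, θ ≈ 733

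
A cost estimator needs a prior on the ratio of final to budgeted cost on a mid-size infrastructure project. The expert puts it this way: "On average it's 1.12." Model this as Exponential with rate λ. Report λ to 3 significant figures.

Exponential mean = 1/λ, so λ = 1/1.12 = 0.893.

λ ≈ 0.893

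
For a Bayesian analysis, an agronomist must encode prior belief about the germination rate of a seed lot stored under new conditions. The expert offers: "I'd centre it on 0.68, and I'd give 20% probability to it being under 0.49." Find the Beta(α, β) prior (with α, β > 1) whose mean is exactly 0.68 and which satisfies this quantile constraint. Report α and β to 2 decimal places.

α ≈ 2.65, β ≈ 1.25

With mean 0.68 fixed, write α = 0.68s, β = 0.32s where s = α+β.
Need P(θ < 0.49) = 0.2 under Beta(0.68s, 0.32s). Normal approximation: (q−m)/√(m(1−m)/s) ≈ z_{0.2} = -0.842, so s ≈ 0.68·0.32·(-0.842)²/(0.49−0.68)² = 4.3.
At s = 4.3: P(θ<0.49) ≈ 0.191. Adjusting to match 0.2 gives s ≈ 3.89.
So α = 0.68·3.89 ≈ 2.65, β = 0.32·3.89 ≈ 1.25.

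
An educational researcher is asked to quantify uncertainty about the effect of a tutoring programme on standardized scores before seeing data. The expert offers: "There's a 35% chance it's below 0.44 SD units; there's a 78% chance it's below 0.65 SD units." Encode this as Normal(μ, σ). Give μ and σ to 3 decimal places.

μ = 0.510, σ = 0.181

For Normal(μ,σ), the p-quantile is μ + z_p·σ. Here z_{0.35} = -0.3853, z_{0.78} = 0.7722.
So 0.44 = μ − 0.3853σ and 0.65 = μ + 0.7722σ.
Subtracting: σ = (0.65 − 0.44)/(0.7722 − (-0.3853)) = 0.181.
Then μ = 0.44 − (-0.3853)·0.181 = 0.510.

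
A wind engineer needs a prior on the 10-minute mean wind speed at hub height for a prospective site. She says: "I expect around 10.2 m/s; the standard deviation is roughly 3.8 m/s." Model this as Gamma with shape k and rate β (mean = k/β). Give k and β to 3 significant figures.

k ≈ 7.2, β ≈ 0.706

For Gamma(k, rate β): mean = k/β, variance = k/β², so CV = 1/√k.
CV = SD/mean = 3.8/10.2 = 0.3725, hence k = 1/CV² = 7.2.
Then β = k/mean = 7.2/10.2 = 0.706.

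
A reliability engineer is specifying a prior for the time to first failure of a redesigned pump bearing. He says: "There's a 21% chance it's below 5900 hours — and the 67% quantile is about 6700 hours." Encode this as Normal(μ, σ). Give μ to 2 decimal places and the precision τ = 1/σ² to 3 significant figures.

The p-quantile of Normal(μ,σ) is μ + z_p·σ, with z_{0.21} = -0.8064 and z_{0.67} = 0.4399.
Eliminate σ: μ = (z₂·x₁ − z₁·x₂)/(z₂ − z₁) = (0.4399·5900 − (-0.8064)·6700)/1.246 = 6417.63.
Then σ = (x₂ − x₁)/(z₂ − z₁) = (6700 − 5900)/1.246 = 641.88.
Precision τ = 1/σ² = 1/641.9² = 2.43e-06.

μ = 6417.63, τ = 2.43e-06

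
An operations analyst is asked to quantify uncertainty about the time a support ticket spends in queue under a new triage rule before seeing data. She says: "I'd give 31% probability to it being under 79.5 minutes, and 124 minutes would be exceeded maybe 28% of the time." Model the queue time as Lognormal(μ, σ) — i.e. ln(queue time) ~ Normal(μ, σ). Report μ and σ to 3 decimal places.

If T ~ Lognormal(μ,σ) then ln T ~ Normal(μ,σ), so the p-quantile of ln T is μ + z_p·σ.
ln(79.5) = 4.376 and ln(124) = 4.82; z_{0.31} = -0.4959, z_{0.72} = 0.5828.
σ = (4.82 − 4.376)/(0.5828 − (-0.4959)) = 0.412.
μ = 4.376 − (-0.4959)·0.412 = 4.580.

μ ≈ 4.580, σ ≈ 0.412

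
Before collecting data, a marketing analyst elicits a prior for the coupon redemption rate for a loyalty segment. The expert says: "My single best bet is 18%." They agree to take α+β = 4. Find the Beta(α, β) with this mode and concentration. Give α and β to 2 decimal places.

α = 1.36, β = 2.64

For α,β > 1 the Beta mode is (α−1)/(α+β−2). With α+β = 4, the mode is (α−1)/2.
Set (α−1)/2 = 0.18 → α = 1 + 0.18·2 = 1.36.
β = 4 − α = 2.64.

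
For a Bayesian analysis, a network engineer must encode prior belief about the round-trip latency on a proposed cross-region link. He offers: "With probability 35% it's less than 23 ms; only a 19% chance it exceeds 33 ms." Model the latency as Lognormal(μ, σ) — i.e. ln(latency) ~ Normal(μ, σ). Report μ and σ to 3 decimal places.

If T ~ Lognormal(μ,σ) then ln T ~ Normal(μ,σ), so the p-quantile of ln T is μ + z_p·σ.
ln(23) = 3.135 and ln(33) = 3.497; z_{0.35} = -0.3853, z_{0.81} = 0.8779.
σ = (3.497 − 3.135)/(0.8779 − (-0.3853)) = 0.286.
μ = 3.135 − (-0.3853)·0.286 = 3.246.

μ ≈ 3.246, σ ≈ 0.286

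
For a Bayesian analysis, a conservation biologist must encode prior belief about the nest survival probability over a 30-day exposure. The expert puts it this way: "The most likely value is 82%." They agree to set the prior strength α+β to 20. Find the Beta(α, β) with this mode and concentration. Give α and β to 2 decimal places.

α = 15.76, β = 4.24

For α,β > 1 the Beta mode is (α−1)/(α+β−2). With α+β = 20, the mode is (α−1)/18.
Set (α−1)/18 = 0.82 → α = 1 + 0.82·18 = 15.76.
β = 20 − α = 4.24.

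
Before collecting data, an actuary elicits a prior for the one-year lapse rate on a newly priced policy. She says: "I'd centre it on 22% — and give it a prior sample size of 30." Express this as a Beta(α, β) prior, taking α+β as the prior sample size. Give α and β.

Under the effective-sample-size interpretation, Beta(α, β) has prior mean α/(α+β) and prior sample size α+β.
So α+β = 30 and α/(α+β) = 0.22, giving α = 0.22·30 = 6.6 and β = 30 − 6.6 = 23.4.

α = 6.6, β = 23.4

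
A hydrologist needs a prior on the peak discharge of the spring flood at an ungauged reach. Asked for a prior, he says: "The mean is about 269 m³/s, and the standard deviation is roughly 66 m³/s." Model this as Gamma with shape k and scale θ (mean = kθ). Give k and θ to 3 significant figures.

For Gamma(k, scale θ): mean = kθ, variance = kθ², so CV = 1/√k.
CV = SD/mean = 66/269 = 0.2454, hence k = 1/CV² = 16.6.
Then θ = mean/k = 269/16.6 = 16.2.

k ≈ 16.6, θ ≈ 16.2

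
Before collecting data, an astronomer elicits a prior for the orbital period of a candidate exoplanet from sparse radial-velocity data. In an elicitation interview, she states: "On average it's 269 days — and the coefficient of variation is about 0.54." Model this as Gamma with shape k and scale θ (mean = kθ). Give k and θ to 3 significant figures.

k ≈ 3.43, θ ≈ 78.4

For Gamma(k, scale θ): mean = kθ, variance = kθ², so CV = 1/√k.
CV = 0.54, hence k = 1/CV² = 3.43.
Then θ = mean/k = 269/3.43 = 78.4.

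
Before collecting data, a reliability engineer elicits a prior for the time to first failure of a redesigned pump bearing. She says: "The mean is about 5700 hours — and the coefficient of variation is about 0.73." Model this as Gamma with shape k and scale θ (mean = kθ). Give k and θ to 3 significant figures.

k ≈ 1.88, θ ≈ 3040

For Gamma(k, scale θ): mean = kθ, variance = kθ², so CV = 1/√k.
CV = 0.73, hence k = 1/CV² = 1.88.
Then θ = mean/k = 5700/1.88 = 3040.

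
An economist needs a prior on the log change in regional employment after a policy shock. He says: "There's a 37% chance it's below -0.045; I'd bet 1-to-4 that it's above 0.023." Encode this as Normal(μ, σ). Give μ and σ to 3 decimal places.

μ = -0.026, σ = 0.058

For Normal(μ,σ), the p-quantile is μ + z_p·σ. Here z_{0.37} = -0.3319, z_{0.8} = 0.8416.
So -0.045 = μ − 0.3319σ and 0.023 = μ + 0.8416σ.
Subtracting: σ = (0.023 − -0.045)/(0.8416 − (-0.3319)) = 0.058.
Then μ = -0.045 − (-0.3319)·0.058 = -0.026.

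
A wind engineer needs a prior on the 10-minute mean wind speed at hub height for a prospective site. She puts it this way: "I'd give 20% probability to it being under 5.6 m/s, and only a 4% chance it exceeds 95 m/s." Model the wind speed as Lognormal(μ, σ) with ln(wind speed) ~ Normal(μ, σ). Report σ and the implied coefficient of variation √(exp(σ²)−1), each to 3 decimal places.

If T ~ Lognormal(μ,σ) then ln T ~ Normal(μ,σ), so the p-quantile of ln T is μ + z_p·σ.
ln(5.6) = 1.723 and ln(95) = 4.554; z_{0.2} = -0.8416, z_{0.96} = 1.751.
σ = (4.554 − 1.723)/(1.751 − (-0.8416)) = 1.092.
μ = 1.723 − (-0.8416)·1.092 = 2.642.
CV = √(exp(σ²)−1) = √(exp(1.1927)−1) = 1.515.

σ ≈ 1.092, CV ≈ 1.515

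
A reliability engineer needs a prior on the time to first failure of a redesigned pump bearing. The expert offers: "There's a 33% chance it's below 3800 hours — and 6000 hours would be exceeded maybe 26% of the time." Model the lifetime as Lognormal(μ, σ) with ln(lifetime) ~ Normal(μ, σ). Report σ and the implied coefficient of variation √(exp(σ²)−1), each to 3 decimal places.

σ ≈ 0.422, CV ≈ 0.441

If T ~ Lognormal(μ,σ) then ln T ~ Normal(μ,σ), so the p-quantile of ln T is μ + z_p·σ.
ln(3800) = 8.243 and ln(6000) = 8.7; z_{0.33} = -0.4399, z_{0.74} = 0.6433.
σ = (8.7 − 8.243)/(0.6433 − (-0.4399)) = 0.422.
μ = 8.243 − (-0.4399)·0.422 = 8.428.
CV = √(exp(σ²)−1) = √(exp(0.1778)−1) = 0.441.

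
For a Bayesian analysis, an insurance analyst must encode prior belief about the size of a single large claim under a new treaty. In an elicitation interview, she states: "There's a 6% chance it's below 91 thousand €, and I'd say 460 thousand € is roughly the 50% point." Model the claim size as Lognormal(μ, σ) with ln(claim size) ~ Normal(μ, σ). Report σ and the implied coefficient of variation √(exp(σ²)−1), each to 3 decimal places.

If T ~ Lognormal(μ,σ) then ln T ~ Normal(μ,σ), so the p-quantile of ln T is μ + z_p·σ.
ln(91) = 4.511 and ln(460) = 6.131; z_{0.06} = -1.555, z_{0.5} = 0.
σ = (6.131 − 4.511)/(0 − (-1.555)) = 1.042.
μ = 4.511 − (-1.555)·1.042 = 6.131.
CV = √(exp(σ²)−1) = √(exp(1.0862)−1) = 1.401.

σ ≈ 1.042, CV ≈ 1.401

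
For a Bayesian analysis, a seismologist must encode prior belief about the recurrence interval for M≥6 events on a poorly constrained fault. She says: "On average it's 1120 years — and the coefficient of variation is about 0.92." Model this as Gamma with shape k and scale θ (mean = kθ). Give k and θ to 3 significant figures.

k ≈ 1.18, θ ≈ 948

For Gamma(k, scale θ): mean = kθ, variance = kθ², so CV = 1/√k.
CV = 0.92, hence k = 1/CV² = 1.18.
Then θ = mean/k = 1120/1.18 = 948.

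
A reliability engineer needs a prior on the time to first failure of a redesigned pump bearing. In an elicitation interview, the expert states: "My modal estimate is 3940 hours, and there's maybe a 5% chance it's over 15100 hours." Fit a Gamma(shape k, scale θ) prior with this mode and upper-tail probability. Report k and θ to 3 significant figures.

k ≈ 2.41, θ ≈ 2800

Gamma(k,θ) with k>1 has mode (k−1)θ, so θ = 3940/(k−1).
Need P(X < 15100) = 0.95 with θ tied to k this way. Start at k = 2, θ = 3940: P(X<15100) ≈ 0.895.
Too low — raise k to concentrate. Iterating converges to k ≈ 2.41.
Then θ = 3940/(2.41−1) ≈ 2800.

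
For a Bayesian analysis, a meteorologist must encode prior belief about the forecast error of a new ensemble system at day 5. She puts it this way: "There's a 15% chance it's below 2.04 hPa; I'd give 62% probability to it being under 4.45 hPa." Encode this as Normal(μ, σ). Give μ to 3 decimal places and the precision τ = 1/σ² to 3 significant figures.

The p-quantile of Normal(μ,σ) is μ + z_p·σ, with z_{0.15} = -1.036 and z_{0.62} = 0.3055.
Eliminate σ: μ = (z₂·x₁ − z₁·x₂)/(z₂ − z₁) = (0.3055·2.04 − (-1.036)·4.45)/1.342 = 3.901.
Then σ = (x₂ − x₁)/(z₂ − z₁) = (4.45 − 2.04)/1.342 = 1.796.
Precision τ = 1/σ² = 1/1.796² = 0.31.

μ = 3.901, τ = 0.31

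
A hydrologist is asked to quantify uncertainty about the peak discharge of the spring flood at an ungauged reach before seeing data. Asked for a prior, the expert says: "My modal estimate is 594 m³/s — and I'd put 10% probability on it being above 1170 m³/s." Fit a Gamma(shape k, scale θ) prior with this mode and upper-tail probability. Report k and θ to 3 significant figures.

Gamma(k,θ) with k>1 has mode (k−1)θ, so θ = 594/(k−1).
Need P(X < 1170) = 0.9 with θ tied to k this way. Start at k = 2, θ = 594: P(X<1170) ≈ 0.586.
Too low — raise k to concentrate. Iterating converges to k ≈ 5.17.
Then θ = 594/(5.17−1) ≈ 142.

k ≈ 5.17, θ ≈ 142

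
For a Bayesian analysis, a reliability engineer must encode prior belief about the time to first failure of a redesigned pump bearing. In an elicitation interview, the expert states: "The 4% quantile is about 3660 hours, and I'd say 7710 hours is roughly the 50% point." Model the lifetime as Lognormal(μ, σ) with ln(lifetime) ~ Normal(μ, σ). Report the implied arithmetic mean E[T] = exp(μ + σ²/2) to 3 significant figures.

E[T] ≈ 8440 hours

If T ~ Lognormal(μ,σ) then ln T ~ Normal(μ,σ), so the p-quantile of ln T is μ + z_p·σ.
ln(3660) = 8.205 and ln(7710) = 8.95; z_{0.04} = -1.751, z_{0.5} = 0.
σ = (8.95 − 8.205)/(0 − (-1.751)) = 0.426.
μ = 8.205 − (-1.751)·0.426 = 8.950.
E[T] = exp(μ + σ²/2) = exp(8.950 + 0.0906) = 8440 hours.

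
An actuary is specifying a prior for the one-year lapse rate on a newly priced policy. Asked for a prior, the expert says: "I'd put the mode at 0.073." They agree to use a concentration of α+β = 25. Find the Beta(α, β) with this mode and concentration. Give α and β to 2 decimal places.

α = 2.68, β = 22.32

For α,β > 1 the Beta mode is (α−1)/(α+β−2). With α+β = 25, the mode is (α−1)/23.
Set (α−1)/23 = 0.073 → α = 1 + 0.073·23 = 2.68.
β = 25 − α = 22.32.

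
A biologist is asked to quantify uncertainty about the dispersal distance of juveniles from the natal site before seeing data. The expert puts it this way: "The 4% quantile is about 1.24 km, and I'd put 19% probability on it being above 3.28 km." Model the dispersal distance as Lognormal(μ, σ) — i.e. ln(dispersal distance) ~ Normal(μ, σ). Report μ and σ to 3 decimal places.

If T ~ Lognormal(μ,σ) then ln T ~ Normal(μ,σ), so the p-quantile of ln T is μ + z_p·σ.
ln(1.24) = 0.2151 and ln(3.28) = 1.188; z_{0.04} = -1.751, z_{0.81} = 0.8779.
σ = (1.188 − 0.2151)/(0.8779 − (-1.751)) = 0.370.
μ = 0.2151 − (-1.751)·0.370 = 0.863.

μ ≈ 0.863, σ ≈ 0.370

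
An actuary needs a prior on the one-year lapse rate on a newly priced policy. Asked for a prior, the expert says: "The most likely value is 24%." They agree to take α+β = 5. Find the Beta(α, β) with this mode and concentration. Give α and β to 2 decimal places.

α = 1.72, β = 3.28

For α,β > 1 the Beta mode is (α−1)/(α+β−2). With α+β = 5, the mode is (α−1)/3.
Set (α−1)/3 = 0.24 → α = 1 + 0.24·3 = 1.72.
β = 5 − α = 3.28.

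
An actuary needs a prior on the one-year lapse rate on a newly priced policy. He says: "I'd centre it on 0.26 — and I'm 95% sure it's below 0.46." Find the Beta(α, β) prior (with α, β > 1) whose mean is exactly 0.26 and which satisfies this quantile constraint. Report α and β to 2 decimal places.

α ≈ 3.82, β ≈ 10.88

With mean 0.26 fixed, write α = 0.26s, β = 0.74s where s = α+β.
Need P(θ < 0.46) = 0.95 under Beta(0.26s, 0.74s). Normal approximation: (q−m)/√(m(1−m)/s) ≈ z_{0.95} = 1.64, so s ≈ 0.26·0.74·(1.64)²/(0.46−0.26)² = 13.0.
At s = 13.0: P(θ<0.46) ≈ 0.940. Adjusting to match 0.95 gives s ≈ 14.70.
So α = 0.26·14.70 ≈ 3.82, β = 0.74·14.70 ≈ 10.88.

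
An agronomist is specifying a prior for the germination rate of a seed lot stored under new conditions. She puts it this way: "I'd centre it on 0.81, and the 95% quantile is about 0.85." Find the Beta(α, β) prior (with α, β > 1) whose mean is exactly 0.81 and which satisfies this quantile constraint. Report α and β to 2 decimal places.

With mean 0.81 fixed, write α = 0.81s, β = 0.19s where s = α+β.
Need P(θ < 0.85) = 0.95 under Beta(0.81s, 0.19s). Normal approximation: (q−m)/√(m(1−m)/s) ≈ z_{0.95} = 1.64, so s ≈ 0.81·0.19·(1.64)²/(0.85−0.81)² = 260.2.
At s = 260.2: P(θ<0.85) ≈ 0.957. Adjusting to match 0.95 gives s ≈ 240.70.
So α = 0.81·240.70 ≈ 194.97, β = 0.19·240.70 ≈ 45.73.

α ≈ 194.97, β ≈ 45.73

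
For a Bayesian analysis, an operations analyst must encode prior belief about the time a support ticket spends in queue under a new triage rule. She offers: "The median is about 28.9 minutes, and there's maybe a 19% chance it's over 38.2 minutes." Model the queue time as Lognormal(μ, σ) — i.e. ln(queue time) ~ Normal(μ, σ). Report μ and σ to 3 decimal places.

If T ~ Lognormal(μ,σ) then ln T ~ Normal(μ,σ), so the p-quantile of ln T is μ + z_p·σ.
ln(28.9) = 3.364 and ln(38.2) = 3.643; z_{0.5} = 0, z_{0.81} = 0.8779.
σ = (3.643 − 3.364)/(0.8779 − (0)) = 0.318.
μ = 3.364 − (0)·0.318 = 3.364.

μ ≈ 3.364, σ ≈ 0.318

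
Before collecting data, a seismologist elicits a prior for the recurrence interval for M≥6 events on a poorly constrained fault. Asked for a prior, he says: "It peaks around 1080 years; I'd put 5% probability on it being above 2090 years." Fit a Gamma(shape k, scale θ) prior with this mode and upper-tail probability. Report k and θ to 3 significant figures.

Gamma(k,θ) with k>1 has mode (k−1)θ, so θ = 1080/(k−1).
Need P(X < 2090) = 0.95 with θ tied to k this way. Start at k = 2, θ = 1080: P(X<2090) ≈ 0.576.
Too low — raise k to concentrate. Iterating converges to k ≈ 7.37.
Then θ = 1080/(7.37−1) ≈ 170.

k ≈ 7.37, θ ≈ 170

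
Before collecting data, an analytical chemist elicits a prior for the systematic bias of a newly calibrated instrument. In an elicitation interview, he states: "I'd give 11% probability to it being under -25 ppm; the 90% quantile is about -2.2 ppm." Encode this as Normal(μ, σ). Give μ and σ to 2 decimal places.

μ = -13.85, σ = 9.09

The p-quantile of Normal(μ,σ) is μ + z_p·σ, with z_{0.11} = -1.227 and z_{0.9} = 1.282.
Eliminate σ: μ = (z₂·x₁ − z₁·x₂)/(z₂ − z₁) = (1.282·-25 − (-1.227)·-2.2)/2.508 = -13.85.
Then σ = (x₂ − x₁)/(z₂ − z₁) = (-2.2 − -25)/2.508 = 9.09.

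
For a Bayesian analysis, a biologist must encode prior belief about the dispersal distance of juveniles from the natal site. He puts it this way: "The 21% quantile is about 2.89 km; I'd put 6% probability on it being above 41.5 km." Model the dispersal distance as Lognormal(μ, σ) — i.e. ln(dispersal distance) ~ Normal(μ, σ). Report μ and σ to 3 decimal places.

If T ~ Lognormal(μ,σ) then ln T ~ Normal(μ,σ), so the p-quantile of ln T is μ + z_p·σ.
ln(2.89) = 1.061 and ln(41.5) = 3.726; z_{0.21} = -0.8064, z_{0.94} = 1.555.
σ = (3.726 − 1.061)/(1.555 − (-0.8064)) = 1.128.
μ = 1.061 − (-0.8064)·1.128 = 1.971.

μ ≈ 1.971, σ ≈ 1.128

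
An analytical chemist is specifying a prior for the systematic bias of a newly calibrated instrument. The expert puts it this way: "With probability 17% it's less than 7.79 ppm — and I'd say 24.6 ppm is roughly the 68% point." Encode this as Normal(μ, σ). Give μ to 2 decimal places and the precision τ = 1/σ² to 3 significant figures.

For Normal(μ,σ), the p-quantile is μ + z_p·σ. Here z_{0.17} = -0.9542, z_{0.68} = 0.4677.
So 7.79 = μ − 0.9542σ and 24.6 = μ + 0.4677σ.
Subtracting: σ = (24.6 − 7.79)/(0.4677 − (-0.9542)) = 11.82.
Then μ = 7.79 − (-0.9542)·11.82 = 19.07.
Precision τ = 1/σ² = 1/11.82² = 0.00715.

μ = 19.07, τ = 0.00715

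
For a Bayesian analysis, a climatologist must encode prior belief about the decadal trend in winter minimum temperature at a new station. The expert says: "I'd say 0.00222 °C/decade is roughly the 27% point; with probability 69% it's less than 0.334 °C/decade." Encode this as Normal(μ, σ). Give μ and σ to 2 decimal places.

For Normal(μ,σ), the p-quantile is μ + z_p·σ. Here z_{0.27} = -0.6128, z_{0.69} = 0.4959.
So 0.00222 = μ − 0.6128σ and 0.334 = μ + 0.4959σ.
Subtracting: σ = (0.334 − 0.00222)/(0.4959 − (-0.6128)) = 0.30.
Then μ = 0.00222 − (-0.6128)·0.30 = 0.19.

μ = 0.19, σ = 0.30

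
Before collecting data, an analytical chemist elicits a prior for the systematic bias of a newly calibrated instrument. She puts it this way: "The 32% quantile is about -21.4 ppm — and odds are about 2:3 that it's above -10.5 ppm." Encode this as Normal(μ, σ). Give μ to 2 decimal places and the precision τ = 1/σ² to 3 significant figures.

μ = -14.33, τ = 0.00438

For Normal(μ,σ), the p-quantile is μ + z_p·σ. Here z_{0.32} = -0.4677, z_{0.6} = 0.2533.
So -21.4 = μ − 0.4677σ and -10.5 = μ + 0.2533σ.
Subtracting: σ = (-10.5 − -21.4)/(0.2533 − (-0.4677)) = 15.12.
Then μ = -21.4 − (-0.4677)·15.12 = -14.33.
Precision τ = 1/σ² = 1/15.12² = 0.00438.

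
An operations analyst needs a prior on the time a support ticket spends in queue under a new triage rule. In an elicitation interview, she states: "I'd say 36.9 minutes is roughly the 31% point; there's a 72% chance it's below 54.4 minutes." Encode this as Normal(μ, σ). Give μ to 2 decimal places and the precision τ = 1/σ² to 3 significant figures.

μ = 44.94, τ = 0.0038

The p-quantile of Normal(μ,σ) is μ + z_p·σ, with z_{0.31} = -0.4959 and z_{0.72} = 0.5828.
Eliminate σ: μ = (z₂·x₁ − z₁·x₂)/(z₂ − z₁) = (0.5828·36.9 − (-0.4959)·54.4)/1.079 = 44.94.
Then σ = (x₂ − x₁)/(z₂ − z₁) = (54.4 − 36.9)/1.079 = 16.22.
Precision τ = 1/σ² = 1/16.22² = 0.0038.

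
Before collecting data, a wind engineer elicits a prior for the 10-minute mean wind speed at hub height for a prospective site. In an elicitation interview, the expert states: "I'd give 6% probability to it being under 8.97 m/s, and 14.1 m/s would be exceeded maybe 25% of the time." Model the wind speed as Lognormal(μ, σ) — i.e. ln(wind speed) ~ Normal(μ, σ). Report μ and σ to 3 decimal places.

μ ≈ 2.509, σ ≈ 0.203

If T ~ Lognormal(μ,σ) then ln T ~ Normal(μ,σ), so the p-quantile of ln T is μ + z_p·σ.
ln(8.97) = 2.194 and ln(14.1) = 2.646; z_{0.06} = -1.555, z_{0.75} = 0.6745.
σ = (2.646 − 2.194)/(0.6745 − (-1.555)) = 0.203.
μ = 2.194 − (-1.555)·0.203 = 2.509.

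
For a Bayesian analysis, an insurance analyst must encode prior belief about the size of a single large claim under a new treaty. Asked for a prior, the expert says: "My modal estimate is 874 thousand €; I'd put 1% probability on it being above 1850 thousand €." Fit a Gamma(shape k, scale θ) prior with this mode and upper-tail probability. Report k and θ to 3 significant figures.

k ≈ 9.64, θ ≈ 101

Gamma(k,θ) with k>1 has mode (k−1)θ, so θ = 874/(k−1).
Need P(X < 1850) = 0.99 with θ tied to k this way. Start at k = 2, θ = 874: P(X<1850) ≈ 0.625.
Too low — raise k to concentrate. Iterating converges to k ≈ 9.64.
Then θ = 874/(9.64−1) ≈ 101.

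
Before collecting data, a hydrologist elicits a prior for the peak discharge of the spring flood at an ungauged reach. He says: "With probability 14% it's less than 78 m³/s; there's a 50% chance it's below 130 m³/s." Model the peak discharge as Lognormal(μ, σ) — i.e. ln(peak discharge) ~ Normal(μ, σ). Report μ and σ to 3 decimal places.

If T ~ Lognormal(μ,σ) then ln T ~ Normal(μ,σ), so the p-quantile of ln T is μ + z_p·σ.
ln(78) = 4.357 and ln(130) = 4.868; z_{0.14} = -1.08, z_{0.5} = 0.
σ = (4.868 − 4.357)/(0 − (-1.08)) = 0.473.
μ = 4.357 − (-1.08)·0.473 = 4.868.

μ ≈ 4.868, σ ≈ 0.473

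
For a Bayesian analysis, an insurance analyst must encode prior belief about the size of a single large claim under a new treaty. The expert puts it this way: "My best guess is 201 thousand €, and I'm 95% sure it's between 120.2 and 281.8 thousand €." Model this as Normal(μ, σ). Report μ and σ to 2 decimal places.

A symmetric 95% interval runs μ ± z·σ with z = 1.96.
Half-width = 80.8, so σ = 80.8/1.96 = 41.23.
μ is the stated best guess, 201.00.

μ = 201.00, σ = 41.23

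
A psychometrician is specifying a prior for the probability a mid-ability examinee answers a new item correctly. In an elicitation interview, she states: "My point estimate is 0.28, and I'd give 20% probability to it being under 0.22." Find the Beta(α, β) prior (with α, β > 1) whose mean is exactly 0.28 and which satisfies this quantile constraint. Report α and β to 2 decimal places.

α ≈ 11.43, β ≈ 29.40

With mean 0.28 fixed, write α = 0.28s, β = 0.72s where s = α+β.
Need P(θ < 0.22) = 0.2 under Beta(0.28s, 0.72s). Normal approximation: (q−m)/√(m(1−m)/s) ≈ z_{0.2} = -0.842, so s ≈ 0.28·0.72·(-0.842)²/(0.22−0.28)² = 39.7.
At s = 39.7: P(θ<0.22) ≈ 0.204. Adjusting to match 0.2 gives s ≈ 40.83.
So α = 0.28·40.83 ≈ 11.43, β = 0.72·40.83 ≈ 29.40.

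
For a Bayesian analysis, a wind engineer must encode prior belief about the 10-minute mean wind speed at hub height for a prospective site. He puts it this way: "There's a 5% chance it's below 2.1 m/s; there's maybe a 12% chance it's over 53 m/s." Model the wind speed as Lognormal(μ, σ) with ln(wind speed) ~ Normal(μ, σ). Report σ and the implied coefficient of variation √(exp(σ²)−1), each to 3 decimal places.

If T ~ Lognormal(μ,σ) then ln T ~ Normal(μ,σ), so the p-quantile of ln T is μ + z_p·σ.
ln(2.1) = 0.7419 and ln(53) = 3.97; z_{0.05} = -1.645, z_{0.88} = 1.175.
σ = (3.97 − 0.7419)/(1.175 − (-1.645)) = 1.145.
μ = 0.7419 − (-1.645)·1.145 = 2.625.
CV = √(exp(σ²)−1) = √(exp(1.3107)−1) = 1.646.

σ ≈ 1.145, CV ≈ 1.646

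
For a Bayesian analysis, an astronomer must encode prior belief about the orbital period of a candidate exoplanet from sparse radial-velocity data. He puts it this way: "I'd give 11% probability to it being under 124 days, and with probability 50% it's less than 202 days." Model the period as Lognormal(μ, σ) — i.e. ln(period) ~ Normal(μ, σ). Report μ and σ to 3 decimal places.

μ ≈ 5.308, σ ≈ 0.398

If T ~ Lognormal(μ,σ) then ln T ~ Normal(μ,σ), so the p-quantile of ln T is μ + z_p·σ.
ln(124) = 4.82 and ln(202) = 5.308; z_{0.11} = -1.227, z_{0.5} = 0.
σ = (5.308 − 4.82)/(0 − (-1.227)) = 0.398.
μ = 4.82 − (-1.227)·0.398 = 5.308.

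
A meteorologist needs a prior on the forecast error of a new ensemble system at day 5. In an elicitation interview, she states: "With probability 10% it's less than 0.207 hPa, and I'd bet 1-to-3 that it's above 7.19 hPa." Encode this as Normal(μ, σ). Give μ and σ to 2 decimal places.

For Normal(μ,σ), the p-quantile is μ + z_p·σ. Here z_{0.1} = -1.282, z_{0.75} = 0.6745.
So 0.207 = μ − 1.282σ and 7.19 = μ + 0.6745σ.
Subtracting: σ = (7.19 − 0.207)/(0.6745 − (-1.282)) = 3.57.
Then μ = 0.207 − (-1.282)·3.57 = 4.78.

μ = 4.78, σ = 3.57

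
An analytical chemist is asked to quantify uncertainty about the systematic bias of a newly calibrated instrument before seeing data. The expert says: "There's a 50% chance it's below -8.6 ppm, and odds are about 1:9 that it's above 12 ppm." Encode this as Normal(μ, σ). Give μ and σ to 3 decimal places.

μ = -8.600, σ = 16.074

For Normal(μ,σ), the p-quantile is μ + z_p·σ. Here z_{0.5} = 0, z_{0.9} = 1.282.
So -8.6 = μ + 0σ and 12 = μ + 1.282σ.
Subtracting: σ = (12 − -8.6)/(1.282 − (0)) = 16.074.
Then μ = -8.6 − (0)·16.074 = -8.600.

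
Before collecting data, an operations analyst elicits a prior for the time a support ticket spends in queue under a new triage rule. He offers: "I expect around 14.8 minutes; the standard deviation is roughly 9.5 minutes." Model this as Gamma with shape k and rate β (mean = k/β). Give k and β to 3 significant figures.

For Gamma(k, rate β): mean = k/β, variance = k/β², so CV = 1/√k.
CV = SD/mean = 9.5/14.8 = 0.6419, hence k = 1/CV² = 2.43.
Then β = k/mean = 2.43/14.8 = 0.164.

k ≈ 2.43, β ≈ 0.164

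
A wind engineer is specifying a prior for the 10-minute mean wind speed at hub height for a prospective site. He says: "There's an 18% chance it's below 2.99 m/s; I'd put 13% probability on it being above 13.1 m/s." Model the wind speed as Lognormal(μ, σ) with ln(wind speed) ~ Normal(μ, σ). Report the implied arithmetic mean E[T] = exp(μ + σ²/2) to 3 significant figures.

E[T] ≈ 7.53 m/s

If T ~ Lognormal(μ,σ) then ln T ~ Normal(μ,σ), so the p-quantile of ln T is μ + z_p·σ.
ln(2.99) = 1.095 and ln(13.1) = 2.573; z_{0.18} = -0.9154, z_{0.87} = 1.126.
σ = (2.573 − 1.095)/(1.126 − (-0.9154)) = 0.724.
μ = 1.095 − (-0.9154)·0.724 = 1.758.
E[T] = exp(μ + σ²/2) = exp(1.758 + 0.2618) = 7.53 m/s.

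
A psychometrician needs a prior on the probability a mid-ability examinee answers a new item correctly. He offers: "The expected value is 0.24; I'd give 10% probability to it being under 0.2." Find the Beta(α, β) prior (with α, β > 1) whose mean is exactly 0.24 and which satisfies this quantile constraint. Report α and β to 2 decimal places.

With mean 0.24 fixed, write α = 0.24s, β = 0.76s where s = α+β.
Need P(θ < 0.2) = 0.1 under Beta(0.24s, 0.76s). Normal approximation: (q−m)/√(m(1−m)/s) ≈ z_{0.1} = -1.28, so s ≈ 0.24·0.76·(-1.28)²/(0.2−0.24)² = 187.2.
At s = 187.2: P(θ<0.2) ≈ 0.096. Adjusting to match 0.1 gives s ≈ 180.79.
So α = 0.24·180.79 ≈ 43.39, β = 0.76·180.79 ≈ 137.40.

α ≈ 43.39, β ≈ 137.40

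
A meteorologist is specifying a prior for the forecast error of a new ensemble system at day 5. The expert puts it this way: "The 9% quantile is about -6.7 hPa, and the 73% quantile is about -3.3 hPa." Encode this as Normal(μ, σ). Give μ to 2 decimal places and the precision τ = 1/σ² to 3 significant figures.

μ = -4.37, τ = 0.33

For Normal(μ,σ), the p-quantile is μ + z_p·σ. Here z_{0.09} = -1.341, z_{0.73} = 0.6128.
So -6.7 = μ − 1.341σ and -3.3 = μ + 0.6128σ.
Subtracting: σ = (-3.3 − -6.7)/(0.6128 − (-1.341)) = 1.74.
Then μ = -6.7 − (-1.341)·1.74 = -4.37.
Precision τ = 1/σ² = 1/1.74² = 0.33.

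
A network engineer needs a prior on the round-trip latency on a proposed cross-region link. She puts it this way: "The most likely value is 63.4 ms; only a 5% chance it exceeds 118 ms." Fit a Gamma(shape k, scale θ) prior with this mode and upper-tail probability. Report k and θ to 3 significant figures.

Gamma(k,θ) with k>1 has mode (k−1)θ, so θ = 63.4/(k−1).
Need P(X < 118) = 0.95 with θ tied to k this way. Start at k = 2, θ = 63.4: P(X<118) ≈ 0.555.
Too low — raise k to concentrate. Iterating converges to k ≈ 8.21.
Then θ = 63.4/(8.21−1) ≈ 8.79.

k ≈ 8.21, θ ≈ 8.79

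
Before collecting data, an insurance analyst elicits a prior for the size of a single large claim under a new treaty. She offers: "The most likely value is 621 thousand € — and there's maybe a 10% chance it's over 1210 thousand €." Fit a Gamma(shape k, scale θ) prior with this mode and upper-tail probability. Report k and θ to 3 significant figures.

k ≈ 5.3, θ ≈ 144

Gamma(k,θ) with k>1 has mode (k−1)θ, so θ = 621/(k−1).
Need P(X < 1210) = 0.9 with θ tied to k this way. Start at k = 2, θ = 621: P(X<1210) ≈ 0.580.
Too low — raise k to concentrate. Iterating converges to k ≈ 5.3.
Then θ = 621/(5.3−1) ≈ 144.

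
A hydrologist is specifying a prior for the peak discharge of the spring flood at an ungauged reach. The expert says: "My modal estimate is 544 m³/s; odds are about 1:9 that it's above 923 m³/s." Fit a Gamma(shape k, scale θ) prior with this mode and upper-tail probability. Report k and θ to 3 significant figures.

Gamma(k,θ) with k>1 has mode (k−1)θ, so θ = 544/(k−1).
Need P(X < 923) = 0.9 with θ tied to k this way. Start at k = 2, θ = 544: P(X<923) ≈ 0.506.
Too low — raise k to concentrate. Iterating converges to k ≈ 7.77.
Then θ = 544/(7.77−1) ≈ 80.3.

k ≈ 7.77, θ ≈ 80.3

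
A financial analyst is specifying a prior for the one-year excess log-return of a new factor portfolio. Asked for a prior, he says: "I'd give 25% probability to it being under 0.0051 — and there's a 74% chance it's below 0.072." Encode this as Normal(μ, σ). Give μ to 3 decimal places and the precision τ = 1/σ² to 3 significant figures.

For Normal(μ,σ), the p-quantile is μ + z_p·σ. Here z_{0.25} = -0.6745, z_{0.74} = 0.6433.
So 0.0051 = μ − 0.6745σ and 0.072 = μ + 0.6433σ.
Subtracting: σ = (0.072 − 0.0051)/(0.6433 − (-0.6745)) = 0.051.
Then μ = 0.0051 − (-0.6745)·0.051 = 0.039.
Precision τ = 1/σ² = 1/0.05077² = 388.

μ = 0.039, τ = 388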